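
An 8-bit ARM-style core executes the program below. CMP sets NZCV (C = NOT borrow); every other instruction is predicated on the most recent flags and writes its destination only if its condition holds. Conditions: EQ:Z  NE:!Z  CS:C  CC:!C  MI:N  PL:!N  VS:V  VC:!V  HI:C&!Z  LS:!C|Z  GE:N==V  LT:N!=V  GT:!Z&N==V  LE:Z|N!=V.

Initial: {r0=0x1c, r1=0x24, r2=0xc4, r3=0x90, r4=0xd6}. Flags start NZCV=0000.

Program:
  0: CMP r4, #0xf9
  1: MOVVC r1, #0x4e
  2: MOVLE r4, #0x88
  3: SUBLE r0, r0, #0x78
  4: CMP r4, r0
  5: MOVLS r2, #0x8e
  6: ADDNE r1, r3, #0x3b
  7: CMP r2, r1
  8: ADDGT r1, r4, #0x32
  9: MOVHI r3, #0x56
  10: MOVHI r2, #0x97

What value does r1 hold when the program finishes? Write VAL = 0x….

VAL = 0xcb

[0] flags=1000 → (cmp)
[1] flags=1000 VC?T → r1=0x4e
[2] flags=1000 LE?T → r4=0x88
[3] flags=1000 LE?T → r0=0xa4
[4] flags=1000 → (cmp)
[5] flags=1000 LS?T → r2=0x8e
[6] flags=1000 NE?T → r1=0xcb
[7] flags=1000 → (cmp)
[8] flags=1000 GT?F → skip
[9] flags=1000 HI?F → skip
[10] flags=1000 HI?F → skip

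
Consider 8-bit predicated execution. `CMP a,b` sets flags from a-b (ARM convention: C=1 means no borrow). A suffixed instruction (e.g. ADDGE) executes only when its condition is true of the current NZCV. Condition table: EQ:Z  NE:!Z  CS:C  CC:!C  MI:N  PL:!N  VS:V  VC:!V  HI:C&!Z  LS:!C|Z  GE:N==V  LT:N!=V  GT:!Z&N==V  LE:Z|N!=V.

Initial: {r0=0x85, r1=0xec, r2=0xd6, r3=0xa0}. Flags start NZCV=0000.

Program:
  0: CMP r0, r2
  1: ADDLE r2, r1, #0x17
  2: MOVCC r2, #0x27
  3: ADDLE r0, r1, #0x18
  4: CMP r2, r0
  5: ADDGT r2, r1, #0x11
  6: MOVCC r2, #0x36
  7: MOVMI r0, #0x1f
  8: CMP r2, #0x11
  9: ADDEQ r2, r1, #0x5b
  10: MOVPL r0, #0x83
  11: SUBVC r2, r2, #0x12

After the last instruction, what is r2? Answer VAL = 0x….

VAL = 0xeb

[0] flags=1000 → (cmp)
[1] flags=1000 LE?T → r2=0x03
[2] flags=1000 CC?T → r2=0x27
[3] flags=1000 LE?T → r0=0x04
[4] flags=0010 → (cmp)
[5] flags=0010 GT?T → r2=0xfd
[6] flags=0010 CC?F → skip
[7] flags=0010 MI?F → skip
[8] flags=1010 → (cmp)
[9] flags=1010 EQ?F → skip
[10] flags=1010 PL?F → skip
[11] flags=1010 VC?T → r2=0xeb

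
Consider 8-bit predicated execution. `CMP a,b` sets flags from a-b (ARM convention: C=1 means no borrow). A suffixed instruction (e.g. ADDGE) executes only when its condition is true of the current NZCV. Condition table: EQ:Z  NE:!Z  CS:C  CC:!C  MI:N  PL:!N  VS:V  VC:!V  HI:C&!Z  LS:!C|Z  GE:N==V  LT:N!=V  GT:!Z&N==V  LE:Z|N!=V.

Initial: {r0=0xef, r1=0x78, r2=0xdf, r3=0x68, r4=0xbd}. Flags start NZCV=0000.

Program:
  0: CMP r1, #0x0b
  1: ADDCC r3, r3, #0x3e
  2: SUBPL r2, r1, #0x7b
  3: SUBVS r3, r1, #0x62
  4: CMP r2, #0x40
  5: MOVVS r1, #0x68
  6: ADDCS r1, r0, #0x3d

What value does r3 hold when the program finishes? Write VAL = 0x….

VAL = 0x68

[0] flags=0010 → (cmp)
[1] flags=0010 CC?F → skip
[2] flags=0010 PL?T → r2=0xfd
[3] flags=0010 VS?F → skip
[4] flags=1010 → (cmp)
[5] flags=1010 VS?F → skip
[6] flags=1010 CS?T → r1=0x2c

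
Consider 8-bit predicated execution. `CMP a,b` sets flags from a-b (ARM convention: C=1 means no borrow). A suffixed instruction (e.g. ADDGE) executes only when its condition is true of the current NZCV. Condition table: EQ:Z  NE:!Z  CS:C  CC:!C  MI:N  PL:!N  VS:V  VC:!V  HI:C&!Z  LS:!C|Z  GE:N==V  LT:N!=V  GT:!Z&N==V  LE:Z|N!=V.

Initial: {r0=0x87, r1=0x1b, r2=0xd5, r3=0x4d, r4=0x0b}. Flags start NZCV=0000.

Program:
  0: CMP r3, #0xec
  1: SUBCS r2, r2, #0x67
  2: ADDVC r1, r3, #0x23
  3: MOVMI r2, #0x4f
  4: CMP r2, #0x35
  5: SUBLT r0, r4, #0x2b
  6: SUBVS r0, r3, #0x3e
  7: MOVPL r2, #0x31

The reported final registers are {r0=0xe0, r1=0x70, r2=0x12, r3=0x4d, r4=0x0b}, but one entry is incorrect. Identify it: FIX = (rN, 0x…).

[0] flags=0000 → (cmp)
[1] flags=0000 CS?F → skip
[2] flags=0000 VC?T → r1=0x70
[3] flags=0000 MI?F → skip
[4] flags=1010 → (cmp)
[5] flags=1010 LT?T → r0=0xe0
[6] flags=1010 VS?F → skip
[7] flags=1010 PL?F → skip

FIX = (r2, 0xd5)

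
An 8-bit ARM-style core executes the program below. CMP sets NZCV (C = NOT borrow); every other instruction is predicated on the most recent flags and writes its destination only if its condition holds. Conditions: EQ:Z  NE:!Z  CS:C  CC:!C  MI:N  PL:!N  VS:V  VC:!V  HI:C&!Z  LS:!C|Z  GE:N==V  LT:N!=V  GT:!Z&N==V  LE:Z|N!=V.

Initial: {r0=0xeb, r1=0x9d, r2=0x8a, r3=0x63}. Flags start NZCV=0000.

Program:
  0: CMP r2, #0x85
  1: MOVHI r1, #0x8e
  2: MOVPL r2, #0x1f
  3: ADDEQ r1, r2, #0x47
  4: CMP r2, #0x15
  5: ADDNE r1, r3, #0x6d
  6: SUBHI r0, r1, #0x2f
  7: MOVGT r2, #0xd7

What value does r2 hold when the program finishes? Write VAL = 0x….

VAL = 0xd7

[0] flags=0010 → (cmp)
[1] flags=0010 HI?T → r1=0x8e
[2] flags=0010 PL?T → r2=0x1f
[3] flags=0010 EQ?F → skip
[4] flags=0010 → (cmp)
[5] flags=0010 NE?T → r1=0xd0
[6] flags=0010 HI?T → r0=0xa1
[7] flags=0010 GT?T → r2=0xd7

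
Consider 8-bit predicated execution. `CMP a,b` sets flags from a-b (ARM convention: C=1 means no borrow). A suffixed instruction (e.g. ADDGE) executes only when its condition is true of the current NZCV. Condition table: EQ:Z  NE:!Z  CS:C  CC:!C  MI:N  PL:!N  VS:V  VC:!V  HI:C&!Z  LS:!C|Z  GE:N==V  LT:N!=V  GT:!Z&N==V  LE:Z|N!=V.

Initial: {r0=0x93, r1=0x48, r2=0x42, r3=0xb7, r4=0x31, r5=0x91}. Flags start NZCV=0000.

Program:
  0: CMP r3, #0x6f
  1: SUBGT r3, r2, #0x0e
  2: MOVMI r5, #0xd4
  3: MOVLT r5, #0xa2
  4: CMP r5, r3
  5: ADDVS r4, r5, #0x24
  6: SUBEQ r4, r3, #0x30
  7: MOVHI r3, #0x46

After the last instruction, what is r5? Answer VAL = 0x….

VAL = 0xa2

0: ✓ CMP  NZCV=0011
1: · SUBGT
2: · MOVMI
3: ✓ MOVLT  r5←0xa2
4: ✓ CMP  NZCV=1000
5: · ADDVS
6: · SUBEQ
7: · MOVHI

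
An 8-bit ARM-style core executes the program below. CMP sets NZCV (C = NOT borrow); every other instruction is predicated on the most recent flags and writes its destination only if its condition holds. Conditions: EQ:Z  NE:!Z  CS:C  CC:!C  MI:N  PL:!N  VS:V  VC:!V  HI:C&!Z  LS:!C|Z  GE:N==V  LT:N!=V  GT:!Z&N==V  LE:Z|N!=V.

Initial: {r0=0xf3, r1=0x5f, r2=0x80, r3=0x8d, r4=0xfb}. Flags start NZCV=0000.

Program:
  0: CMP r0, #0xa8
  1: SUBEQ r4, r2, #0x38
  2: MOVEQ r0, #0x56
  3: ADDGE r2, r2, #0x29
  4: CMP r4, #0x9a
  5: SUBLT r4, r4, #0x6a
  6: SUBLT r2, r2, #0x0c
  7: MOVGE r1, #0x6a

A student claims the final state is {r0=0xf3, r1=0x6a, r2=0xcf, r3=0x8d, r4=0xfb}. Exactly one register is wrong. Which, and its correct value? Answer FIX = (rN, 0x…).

[0] flags=0010 → (cmp)
[1] flags=0010 EQ?F → skip
[2] flags=0010 EQ?F → skip
[3] flags=0010 GE?T → r2=0xa9
[4] flags=0010 → (cmp)
[5] flags=0010 LT?F → skip
[6] flags=0010 LT?F → skip
[7] flags=0010 GE?T → r1=0x6a

FIX = (r2, 0xa9)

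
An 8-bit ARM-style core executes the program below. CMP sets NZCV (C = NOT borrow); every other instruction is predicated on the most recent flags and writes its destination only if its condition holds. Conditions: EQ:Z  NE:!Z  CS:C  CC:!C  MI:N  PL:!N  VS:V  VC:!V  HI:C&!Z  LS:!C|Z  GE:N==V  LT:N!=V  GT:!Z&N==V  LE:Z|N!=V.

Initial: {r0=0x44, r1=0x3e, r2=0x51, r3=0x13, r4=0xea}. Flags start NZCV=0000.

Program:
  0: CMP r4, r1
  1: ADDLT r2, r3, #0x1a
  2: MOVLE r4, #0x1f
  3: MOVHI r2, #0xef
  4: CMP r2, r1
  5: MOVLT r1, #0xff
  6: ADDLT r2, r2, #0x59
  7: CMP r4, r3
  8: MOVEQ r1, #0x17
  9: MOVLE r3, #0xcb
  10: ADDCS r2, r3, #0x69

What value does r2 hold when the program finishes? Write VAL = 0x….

VAL = 0x7c

0: ✓ CMP  NZCV=1010
1: ✓ ADDLT  r2←0x2d
2: ✓ MOVLE  r4←0x1f
3: ✓ MOVHI  r2←0xef
4: ✓ CMP  NZCV=1010
5: ✓ MOVLT  r1←0xff
6: ✓ ADDLT  r2←0x48
7: ✓ CMP  NZCV=0010
8: · MOVEQ
9: · MOVLE
10: ✓ ADDCS  r2←0x7c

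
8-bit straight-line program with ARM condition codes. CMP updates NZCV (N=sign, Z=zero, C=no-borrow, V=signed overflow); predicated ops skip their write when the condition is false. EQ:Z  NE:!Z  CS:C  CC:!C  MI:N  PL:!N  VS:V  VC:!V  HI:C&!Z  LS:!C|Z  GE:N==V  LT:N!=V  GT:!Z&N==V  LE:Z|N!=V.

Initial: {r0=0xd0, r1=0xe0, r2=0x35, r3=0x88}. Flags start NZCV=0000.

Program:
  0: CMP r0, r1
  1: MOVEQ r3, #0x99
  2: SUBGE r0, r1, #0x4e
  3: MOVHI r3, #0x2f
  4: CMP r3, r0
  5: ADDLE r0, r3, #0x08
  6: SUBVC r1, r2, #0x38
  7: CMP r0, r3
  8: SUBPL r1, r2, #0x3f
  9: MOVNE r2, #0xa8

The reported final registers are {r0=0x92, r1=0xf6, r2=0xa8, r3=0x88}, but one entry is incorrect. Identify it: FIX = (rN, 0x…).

FIX = (r0, 0x90)

0: ✓ CMP  NZCV=1000
1: · MOVEQ
2: · SUBGE
3: · MOVHI
4: ✓ CMP  NZCV=1000
5: ✓ ADDLE  r0←0x90
6: ✓ SUBVC  r1←0xfd
7: ✓ CMP  NZCV=0010
8: ✓ SUBPL  r1←0xf6
9: ✓ MOVNE  r2←0xa8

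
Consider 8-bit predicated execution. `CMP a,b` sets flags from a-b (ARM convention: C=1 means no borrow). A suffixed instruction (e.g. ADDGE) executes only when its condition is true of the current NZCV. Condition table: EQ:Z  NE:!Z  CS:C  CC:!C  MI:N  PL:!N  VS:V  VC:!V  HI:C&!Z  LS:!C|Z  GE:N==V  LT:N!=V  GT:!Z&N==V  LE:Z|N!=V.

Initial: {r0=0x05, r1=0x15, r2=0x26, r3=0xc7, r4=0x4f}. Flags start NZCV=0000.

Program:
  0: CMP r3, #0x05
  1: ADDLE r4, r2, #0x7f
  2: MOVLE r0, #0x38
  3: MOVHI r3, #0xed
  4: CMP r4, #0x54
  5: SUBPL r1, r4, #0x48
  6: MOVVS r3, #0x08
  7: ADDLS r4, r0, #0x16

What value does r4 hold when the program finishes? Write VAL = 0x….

VAL = 0xa5

[0] flags=1010 → (cmp)
[1] flags=1010 LE?T → r4=0xa5
[2] flags=1010 LE?T → r0=0x38
[3] flags=1010 HI?T → r3=0xed
[4] flags=0011 → (cmp)
[5] flags=0011 PL?T → r1=0x5d
[6] flags=0011 VS?T → r3=0x08
[7] flags=0011 LS?F → skip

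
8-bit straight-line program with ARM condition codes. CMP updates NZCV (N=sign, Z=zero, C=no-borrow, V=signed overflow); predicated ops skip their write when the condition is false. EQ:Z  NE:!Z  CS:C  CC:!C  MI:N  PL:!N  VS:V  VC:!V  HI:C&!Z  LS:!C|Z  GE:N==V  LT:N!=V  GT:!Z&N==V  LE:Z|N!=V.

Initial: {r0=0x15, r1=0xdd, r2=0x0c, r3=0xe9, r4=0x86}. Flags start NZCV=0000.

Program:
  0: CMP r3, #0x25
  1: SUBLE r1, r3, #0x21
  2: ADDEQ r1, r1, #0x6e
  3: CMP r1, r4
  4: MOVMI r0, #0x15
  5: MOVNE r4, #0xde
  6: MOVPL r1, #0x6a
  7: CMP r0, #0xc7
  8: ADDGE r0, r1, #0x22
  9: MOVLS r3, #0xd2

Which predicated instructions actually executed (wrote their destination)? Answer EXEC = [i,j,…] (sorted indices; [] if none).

[0] flags=1010 → (cmp)
[1] flags=1010 LE?T → r1=0xc8
[2] flags=1010 EQ?F → skip
[3] flags=0010 → (cmp)
[4] flags=0010 MI?F → skip
[5] flags=0010 NE?T → r4=0xde
[6] flags=0010 PL?T → r1=0x6a
[7] flags=0000 → (cmp)
[8] flags=0000 GE?T → r0=0x8c
[9] flags=0000 LS?T → r3=0xd2

EXEC = [1,5,6,8,9]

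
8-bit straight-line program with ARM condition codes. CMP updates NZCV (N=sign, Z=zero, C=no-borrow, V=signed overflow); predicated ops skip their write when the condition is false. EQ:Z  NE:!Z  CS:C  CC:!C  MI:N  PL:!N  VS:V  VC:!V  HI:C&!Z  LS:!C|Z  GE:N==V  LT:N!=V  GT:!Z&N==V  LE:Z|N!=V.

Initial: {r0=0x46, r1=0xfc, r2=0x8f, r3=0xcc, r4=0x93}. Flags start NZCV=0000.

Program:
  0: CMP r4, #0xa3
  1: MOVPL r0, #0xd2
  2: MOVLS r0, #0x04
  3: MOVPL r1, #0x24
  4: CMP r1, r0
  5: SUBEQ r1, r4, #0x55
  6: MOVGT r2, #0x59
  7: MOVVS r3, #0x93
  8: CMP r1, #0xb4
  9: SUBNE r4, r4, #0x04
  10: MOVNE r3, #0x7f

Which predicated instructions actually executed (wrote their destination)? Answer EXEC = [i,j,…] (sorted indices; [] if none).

EXEC = [2,9,10]

[0] flags=1000 → (cmp)
[1] flags=1000 PL?F → skip
[2] flags=1000 LS?T → r0=0x04
[3] flags=1000 PL?F → skip
[4] flags=1010 → (cmp)
[5] flags=1010 EQ?F → skip
[6] flags=1010 GT?F → skip
[7] flags=1010 VS?F → skip
[8] flags=0010 → (cmp)
[9] flags=0010 NE?T → r4=0x8f
[10] flags=0010 NE?T → r3=0x7f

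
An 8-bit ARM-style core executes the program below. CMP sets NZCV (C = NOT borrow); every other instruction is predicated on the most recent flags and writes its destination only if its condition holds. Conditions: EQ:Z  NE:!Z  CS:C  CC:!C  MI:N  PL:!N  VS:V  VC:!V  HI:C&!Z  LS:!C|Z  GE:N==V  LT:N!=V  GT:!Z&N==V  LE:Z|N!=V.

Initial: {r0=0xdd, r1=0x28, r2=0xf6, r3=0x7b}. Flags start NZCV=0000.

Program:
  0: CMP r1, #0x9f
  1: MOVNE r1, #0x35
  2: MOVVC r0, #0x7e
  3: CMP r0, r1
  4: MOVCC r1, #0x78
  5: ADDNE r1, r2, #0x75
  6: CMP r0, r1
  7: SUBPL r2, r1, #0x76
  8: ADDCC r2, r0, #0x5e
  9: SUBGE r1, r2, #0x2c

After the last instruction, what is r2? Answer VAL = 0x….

VAL = 0xf5

[0] flags=1001 → (cmp)
[1] flags=1001 NE?T → r1=0x35
[2] flags=1001 VC?F → skip
[3] flags=1010 → (cmp)
[4] flags=1010 CC?F → skip
[5] flags=1010 NE?T → r1=0x6b
[6] flags=0011 → (cmp)
[7] flags=0011 PL?T → r2=0xf5
[8] flags=0011 CC?F → skip
[9] flags=0011 GE?F → skip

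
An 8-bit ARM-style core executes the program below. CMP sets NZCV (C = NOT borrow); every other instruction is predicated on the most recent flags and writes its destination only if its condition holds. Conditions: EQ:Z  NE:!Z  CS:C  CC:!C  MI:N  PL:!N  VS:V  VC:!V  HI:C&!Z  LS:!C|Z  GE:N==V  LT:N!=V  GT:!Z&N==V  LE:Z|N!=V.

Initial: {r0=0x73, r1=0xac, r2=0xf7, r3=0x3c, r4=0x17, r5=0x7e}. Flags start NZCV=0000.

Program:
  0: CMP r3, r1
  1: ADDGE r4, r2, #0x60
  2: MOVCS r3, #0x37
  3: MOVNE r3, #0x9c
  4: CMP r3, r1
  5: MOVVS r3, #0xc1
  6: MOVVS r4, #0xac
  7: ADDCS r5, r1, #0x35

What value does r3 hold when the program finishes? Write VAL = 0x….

VAL = 0x9c

0: ✓ CMP  NZCV=1001
1: ✓ ADDGE  r4←0x57
2: · MOVCS
3: ✓ MOVNE  r3←0x9c
4: ✓ CMP  NZCV=1000
5: · MOVVS
6: · MOVVS
7: · ADDCS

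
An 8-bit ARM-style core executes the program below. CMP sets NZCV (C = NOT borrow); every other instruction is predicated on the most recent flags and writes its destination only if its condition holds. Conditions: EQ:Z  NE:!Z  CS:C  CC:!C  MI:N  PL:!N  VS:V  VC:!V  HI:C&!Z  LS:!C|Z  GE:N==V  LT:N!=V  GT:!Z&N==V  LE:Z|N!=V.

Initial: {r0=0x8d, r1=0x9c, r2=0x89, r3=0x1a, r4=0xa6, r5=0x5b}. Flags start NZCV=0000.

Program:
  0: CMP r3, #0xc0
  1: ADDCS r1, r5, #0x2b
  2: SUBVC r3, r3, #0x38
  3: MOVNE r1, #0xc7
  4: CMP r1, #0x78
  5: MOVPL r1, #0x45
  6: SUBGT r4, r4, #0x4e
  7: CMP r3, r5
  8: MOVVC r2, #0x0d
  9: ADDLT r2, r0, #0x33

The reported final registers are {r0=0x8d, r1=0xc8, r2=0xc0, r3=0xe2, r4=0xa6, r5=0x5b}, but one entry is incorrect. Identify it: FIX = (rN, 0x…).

[0] flags=0000 → (cmp)
[1] flags=0000 CS?F → skip
[2] flags=0000 VC?T → r3=0xe2
[3] flags=0000 NE?T → r1=0xc7
[4] flags=0011 → (cmp)
[5] flags=0011 PL?T → r1=0x45
[6] flags=0011 GT?F → skip
[7] flags=1010 → (cmp)
[8] flags=1010 VC?T → r2=0x0d
[9] flags=1010 LT?T → r2=0xc0

FIX = (r1, 0x45)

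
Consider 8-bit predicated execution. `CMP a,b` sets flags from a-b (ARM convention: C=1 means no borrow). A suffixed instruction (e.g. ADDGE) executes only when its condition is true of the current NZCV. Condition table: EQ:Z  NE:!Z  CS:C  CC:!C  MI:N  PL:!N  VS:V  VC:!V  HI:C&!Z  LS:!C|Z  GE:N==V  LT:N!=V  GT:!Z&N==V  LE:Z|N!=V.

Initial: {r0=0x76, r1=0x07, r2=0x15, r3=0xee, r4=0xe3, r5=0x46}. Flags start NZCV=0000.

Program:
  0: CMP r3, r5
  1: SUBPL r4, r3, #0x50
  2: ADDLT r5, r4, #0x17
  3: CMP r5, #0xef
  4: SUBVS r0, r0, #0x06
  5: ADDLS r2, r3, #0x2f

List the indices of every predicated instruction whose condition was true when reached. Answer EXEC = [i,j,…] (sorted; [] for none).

[0] flags=1010 → (cmp)
[1] flags=1010 PL?F → skip
[2] flags=1010 LT?T → r5=0xfa
[3] flags=0010 → (cmp)
[4] flags=0010 VS?F → skip
[5] flags=0010 LS?F → skip

EXEC = [2]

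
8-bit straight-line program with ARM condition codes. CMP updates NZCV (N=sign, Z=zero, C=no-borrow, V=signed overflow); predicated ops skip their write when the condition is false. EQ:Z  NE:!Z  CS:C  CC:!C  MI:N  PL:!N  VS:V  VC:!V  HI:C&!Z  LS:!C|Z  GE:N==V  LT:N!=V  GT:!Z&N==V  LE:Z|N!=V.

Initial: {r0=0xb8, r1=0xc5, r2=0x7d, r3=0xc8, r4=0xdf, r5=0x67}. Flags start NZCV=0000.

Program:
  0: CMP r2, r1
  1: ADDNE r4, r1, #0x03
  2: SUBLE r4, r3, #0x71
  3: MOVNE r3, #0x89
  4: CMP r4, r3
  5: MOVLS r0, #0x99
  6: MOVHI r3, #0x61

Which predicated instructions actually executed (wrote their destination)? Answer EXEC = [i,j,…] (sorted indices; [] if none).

EXEC = [1,3,6]

[0] flags=1001 → (cmp)
[1] flags=1001 NE?T → r4=0xc8
[2] flags=1001 LE?F → skip
[3] flags=1001 NE?T → r3=0x89
[4] flags=0010 → (cmp)
[5] flags=0010 LS?F → skip
[6] flags=0010 HI?T → r3=0x61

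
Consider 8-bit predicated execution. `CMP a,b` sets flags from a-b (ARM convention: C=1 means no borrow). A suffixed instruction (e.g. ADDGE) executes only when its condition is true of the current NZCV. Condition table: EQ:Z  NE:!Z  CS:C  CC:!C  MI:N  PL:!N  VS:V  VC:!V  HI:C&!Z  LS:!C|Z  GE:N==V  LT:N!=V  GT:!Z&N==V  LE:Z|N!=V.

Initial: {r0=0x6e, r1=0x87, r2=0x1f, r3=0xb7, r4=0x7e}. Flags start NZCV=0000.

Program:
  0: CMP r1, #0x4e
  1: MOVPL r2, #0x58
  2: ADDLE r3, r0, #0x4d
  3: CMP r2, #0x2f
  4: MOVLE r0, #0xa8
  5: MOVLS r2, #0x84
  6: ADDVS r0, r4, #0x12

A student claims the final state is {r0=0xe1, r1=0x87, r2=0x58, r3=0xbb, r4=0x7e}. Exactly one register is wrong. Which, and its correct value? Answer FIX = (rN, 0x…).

[0] flags=0011 → (cmp)
[1] flags=0011 PL?T → r2=0x58
[2] flags=0011 LE?T → r3=0xbb
[3] flags=0010 → (cmp)
[4] flags=0010 LE?F → skip
[5] flags=0010 LS?F → skip
[6] flags=0010 VS?F → skip

FIX = (r0, 0x6e)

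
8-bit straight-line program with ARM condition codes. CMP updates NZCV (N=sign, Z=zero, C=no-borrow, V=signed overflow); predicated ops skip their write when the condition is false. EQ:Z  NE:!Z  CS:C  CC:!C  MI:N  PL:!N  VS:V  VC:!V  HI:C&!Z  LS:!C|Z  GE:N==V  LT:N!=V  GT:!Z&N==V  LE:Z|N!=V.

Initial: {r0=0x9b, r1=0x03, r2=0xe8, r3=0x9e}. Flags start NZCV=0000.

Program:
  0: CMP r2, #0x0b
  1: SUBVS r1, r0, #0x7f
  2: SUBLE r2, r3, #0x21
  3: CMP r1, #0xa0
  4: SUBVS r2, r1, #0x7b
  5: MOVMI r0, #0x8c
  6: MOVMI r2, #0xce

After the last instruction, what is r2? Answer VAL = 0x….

VAL = 0x7d

[0] flags=1010 → (cmp)
[1] flags=1010 VS?F → skip
[2] flags=1010 LE?T → r2=0x7d
[3] flags=0000 → (cmp)
[4] flags=0000 VS?F → skip
[5] flags=0000 MI?F → skip
[6] flags=0000 MI?F → skip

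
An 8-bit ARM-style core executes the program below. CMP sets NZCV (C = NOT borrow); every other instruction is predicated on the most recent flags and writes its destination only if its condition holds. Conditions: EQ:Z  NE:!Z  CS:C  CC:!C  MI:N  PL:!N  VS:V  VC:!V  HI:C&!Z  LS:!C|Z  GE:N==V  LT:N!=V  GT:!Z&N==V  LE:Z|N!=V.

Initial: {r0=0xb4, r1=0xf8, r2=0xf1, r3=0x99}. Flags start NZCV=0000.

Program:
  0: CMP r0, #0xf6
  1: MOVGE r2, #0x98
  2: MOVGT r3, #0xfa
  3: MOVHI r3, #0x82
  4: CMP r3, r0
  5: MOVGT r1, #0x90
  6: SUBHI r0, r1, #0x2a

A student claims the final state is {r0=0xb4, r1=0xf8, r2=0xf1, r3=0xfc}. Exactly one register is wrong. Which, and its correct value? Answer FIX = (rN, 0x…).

[0] flags=1000 → (cmp)
[1] flags=1000 GE?F → skip
[2] flags=1000 GT?F → skip
[3] flags=1000 HI?F → skip
[4] flags=1000 → (cmp)
[5] flags=1000 GT?F → skip
[6] flags=1000 HI?F → skip

FIX = (r3, 0x99)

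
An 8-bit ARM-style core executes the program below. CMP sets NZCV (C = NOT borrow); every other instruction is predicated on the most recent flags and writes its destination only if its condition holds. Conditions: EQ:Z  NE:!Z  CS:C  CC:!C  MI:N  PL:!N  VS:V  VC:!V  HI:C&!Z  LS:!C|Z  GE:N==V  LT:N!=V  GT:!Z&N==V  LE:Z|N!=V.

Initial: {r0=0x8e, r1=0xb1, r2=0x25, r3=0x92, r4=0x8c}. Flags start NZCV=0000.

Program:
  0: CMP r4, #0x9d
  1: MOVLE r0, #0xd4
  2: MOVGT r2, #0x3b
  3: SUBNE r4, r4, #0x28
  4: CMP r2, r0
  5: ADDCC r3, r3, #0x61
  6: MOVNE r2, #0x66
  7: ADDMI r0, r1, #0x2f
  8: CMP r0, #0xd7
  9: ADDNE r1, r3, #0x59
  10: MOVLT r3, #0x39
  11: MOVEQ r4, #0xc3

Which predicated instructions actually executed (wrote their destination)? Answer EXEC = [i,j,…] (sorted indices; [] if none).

0: ✓ CMP  NZCV=1000
1: ✓ MOVLE  r0←0xd4
2: · MOVGT
3: ✓ SUBNE  r4←0x64
4: ✓ CMP  NZCV=0000
5: ✓ ADDCC  r3←0xf3
6: ✓ MOVNE  r2←0x66
7: · ADDMI
8: ✓ CMP  NZCV=1000
9: ✓ ADDNE  r1←0x4c
10: ✓ MOVLT  r3←0x39
11: · MOVEQ

EXEC = [1,3,5,6,9,10]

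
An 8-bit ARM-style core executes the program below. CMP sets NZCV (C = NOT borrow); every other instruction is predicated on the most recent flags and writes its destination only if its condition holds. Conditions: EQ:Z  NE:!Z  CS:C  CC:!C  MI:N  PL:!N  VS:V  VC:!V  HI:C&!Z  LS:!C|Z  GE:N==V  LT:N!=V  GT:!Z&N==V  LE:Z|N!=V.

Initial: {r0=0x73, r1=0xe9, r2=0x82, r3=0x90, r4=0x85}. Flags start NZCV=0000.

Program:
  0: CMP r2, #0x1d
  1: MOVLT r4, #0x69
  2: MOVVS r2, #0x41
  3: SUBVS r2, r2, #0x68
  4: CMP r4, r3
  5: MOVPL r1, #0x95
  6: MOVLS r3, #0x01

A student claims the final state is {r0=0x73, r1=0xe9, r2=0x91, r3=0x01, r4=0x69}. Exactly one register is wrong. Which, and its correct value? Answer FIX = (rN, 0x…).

FIX = (r2, 0xd9)

[0] flags=0011 → (cmp)
[1] flags=0011 LT?T → r4=0x69
[2] flags=0011 VS?T → r2=0x41
[3] flags=0011 VS?T → r2=0xd9
[4] flags=1001 → (cmp)
[5] flags=1001 PL?F → skip
[6] flags=1001 LS?T → r3=0x01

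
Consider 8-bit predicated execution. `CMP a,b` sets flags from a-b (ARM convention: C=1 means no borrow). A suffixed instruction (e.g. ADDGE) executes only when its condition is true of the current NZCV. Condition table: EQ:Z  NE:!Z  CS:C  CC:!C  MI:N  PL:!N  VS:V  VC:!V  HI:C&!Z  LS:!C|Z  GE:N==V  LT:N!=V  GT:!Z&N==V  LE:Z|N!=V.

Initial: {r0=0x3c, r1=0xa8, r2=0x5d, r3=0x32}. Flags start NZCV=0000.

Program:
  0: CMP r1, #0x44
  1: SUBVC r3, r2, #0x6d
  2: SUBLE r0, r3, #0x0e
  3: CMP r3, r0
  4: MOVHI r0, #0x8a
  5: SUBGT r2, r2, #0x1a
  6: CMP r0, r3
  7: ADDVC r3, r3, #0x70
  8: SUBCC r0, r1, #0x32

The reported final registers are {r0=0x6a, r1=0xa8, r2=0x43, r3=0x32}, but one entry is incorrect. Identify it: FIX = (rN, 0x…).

FIX = (r0, 0x8a)

[0] flags=0011 → (cmp)
[1] flags=0011 VC?F → skip
[2] flags=0011 LE?T → r0=0x24
[3] flags=0010 → (cmp)
[4] flags=0010 HI?T → r0=0x8a
[5] flags=0010 GT?T → r2=0x43
[6] flags=0011 → (cmp)
[7] flags=0011 VC?F → skip
[8] flags=0011 CC?F → skip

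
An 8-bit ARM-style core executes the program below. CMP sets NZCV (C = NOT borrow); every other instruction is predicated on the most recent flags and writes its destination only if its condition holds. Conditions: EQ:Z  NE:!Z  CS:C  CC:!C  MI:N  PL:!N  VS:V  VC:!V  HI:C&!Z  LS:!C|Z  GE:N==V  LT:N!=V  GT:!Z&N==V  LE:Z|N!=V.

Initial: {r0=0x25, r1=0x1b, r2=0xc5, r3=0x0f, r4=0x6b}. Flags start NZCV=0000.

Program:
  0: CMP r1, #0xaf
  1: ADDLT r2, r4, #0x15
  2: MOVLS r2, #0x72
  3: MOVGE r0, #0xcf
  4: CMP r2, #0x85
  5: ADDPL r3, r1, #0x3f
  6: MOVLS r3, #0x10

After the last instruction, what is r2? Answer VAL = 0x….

[0] flags=0000 → (cmp)
[1] flags=0000 LT?F → skip
[2] flags=0000 LS?T → r2=0x72
[3] flags=0000 GE?T → r0=0xcf
[4] flags=1001 → (cmp)
[5] flags=1001 PL?F → skip
[6] flags=1001 LS?T → r3=0x10

VAL = 0x72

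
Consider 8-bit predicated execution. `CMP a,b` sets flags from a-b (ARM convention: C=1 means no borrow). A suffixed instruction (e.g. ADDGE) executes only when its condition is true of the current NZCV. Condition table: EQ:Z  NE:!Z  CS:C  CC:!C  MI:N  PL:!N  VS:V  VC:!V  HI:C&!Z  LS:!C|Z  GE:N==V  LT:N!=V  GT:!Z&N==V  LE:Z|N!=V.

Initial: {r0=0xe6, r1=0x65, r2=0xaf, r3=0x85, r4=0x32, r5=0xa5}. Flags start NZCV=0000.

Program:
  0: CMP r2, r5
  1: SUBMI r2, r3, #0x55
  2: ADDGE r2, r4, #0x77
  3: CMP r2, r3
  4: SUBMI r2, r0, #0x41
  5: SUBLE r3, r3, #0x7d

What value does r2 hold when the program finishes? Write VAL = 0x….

VAL = 0xa9

0: ✓ CMP  NZCV=0010
1: · SUBMI
2: ✓ ADDGE  r2←0xa9
3: ✓ CMP  NZCV=0010
4: · SUBMI
5: · SUBLE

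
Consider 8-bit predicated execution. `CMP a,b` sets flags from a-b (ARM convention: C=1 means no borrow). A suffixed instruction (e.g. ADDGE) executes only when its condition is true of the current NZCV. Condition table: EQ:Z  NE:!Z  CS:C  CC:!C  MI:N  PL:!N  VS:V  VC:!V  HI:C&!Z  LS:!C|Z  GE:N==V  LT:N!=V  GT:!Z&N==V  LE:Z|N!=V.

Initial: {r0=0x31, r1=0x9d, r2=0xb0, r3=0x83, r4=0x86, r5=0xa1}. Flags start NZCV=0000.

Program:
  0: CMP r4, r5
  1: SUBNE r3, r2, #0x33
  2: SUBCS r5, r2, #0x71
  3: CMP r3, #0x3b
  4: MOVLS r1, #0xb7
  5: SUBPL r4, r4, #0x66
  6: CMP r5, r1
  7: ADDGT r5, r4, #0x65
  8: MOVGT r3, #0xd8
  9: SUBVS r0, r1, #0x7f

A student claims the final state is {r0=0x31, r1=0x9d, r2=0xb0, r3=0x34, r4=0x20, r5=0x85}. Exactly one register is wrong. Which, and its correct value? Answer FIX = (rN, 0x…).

FIX = (r3, 0xd8)

0: ✓ CMP  NZCV=1000
1: ✓ SUBNE  r3←0x7d
2: · SUBCS
3: ✓ CMP  NZCV=0010
4: · MOVLS
5: ✓ SUBPL  r4←0x20
6: ✓ CMP  NZCV=0010
7: ✓ ADDGT  r5←0x85
8: ✓ MOVGT  r3←0xd8
9: · SUBVS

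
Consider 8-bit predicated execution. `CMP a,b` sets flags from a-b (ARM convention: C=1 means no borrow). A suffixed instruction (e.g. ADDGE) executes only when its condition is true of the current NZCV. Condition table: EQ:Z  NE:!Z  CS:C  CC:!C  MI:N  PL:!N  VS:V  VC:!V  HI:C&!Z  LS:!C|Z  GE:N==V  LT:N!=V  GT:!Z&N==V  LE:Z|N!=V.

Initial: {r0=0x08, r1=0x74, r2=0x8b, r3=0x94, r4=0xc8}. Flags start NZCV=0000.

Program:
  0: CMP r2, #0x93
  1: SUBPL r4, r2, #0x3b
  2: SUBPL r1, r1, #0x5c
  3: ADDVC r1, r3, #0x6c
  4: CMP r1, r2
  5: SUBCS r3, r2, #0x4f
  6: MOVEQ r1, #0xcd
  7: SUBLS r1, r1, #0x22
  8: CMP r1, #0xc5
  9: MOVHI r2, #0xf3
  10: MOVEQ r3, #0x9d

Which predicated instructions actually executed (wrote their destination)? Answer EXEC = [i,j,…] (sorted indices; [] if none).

[0] flags=1000 → (cmp)
[1] flags=1000 PL?F → skip
[2] flags=1000 PL?F → skip
[3] flags=1000 VC?T → r1=0x00
[4] flags=0000 → (cmp)
[5] flags=0000 CS?F → skip
[6] flags=0000 EQ?F → skip
[7] flags=0000 LS?T → r1=0xde
[8] flags=0010 → (cmp)
[9] flags=0010 HI?T → r2=0xf3
[10] flags=0010 EQ?F → skip

EXEC = [3,7,9]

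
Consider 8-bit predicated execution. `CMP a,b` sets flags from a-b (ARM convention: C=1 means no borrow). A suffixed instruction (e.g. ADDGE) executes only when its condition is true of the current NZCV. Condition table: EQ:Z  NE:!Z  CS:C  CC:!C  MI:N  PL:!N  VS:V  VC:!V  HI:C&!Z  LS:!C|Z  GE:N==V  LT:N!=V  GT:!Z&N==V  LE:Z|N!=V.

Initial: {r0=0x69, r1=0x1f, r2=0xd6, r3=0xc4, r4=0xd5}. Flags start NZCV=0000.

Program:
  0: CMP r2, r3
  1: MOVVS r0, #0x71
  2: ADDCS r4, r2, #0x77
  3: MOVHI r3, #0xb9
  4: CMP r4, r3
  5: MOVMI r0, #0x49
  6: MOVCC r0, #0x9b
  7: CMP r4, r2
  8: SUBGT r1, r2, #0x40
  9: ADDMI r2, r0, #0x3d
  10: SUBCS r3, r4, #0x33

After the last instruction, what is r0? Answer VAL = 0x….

VAL = 0x9b

[0] flags=0010 → (cmp)
[1] flags=0010 VS?F → skip
[2] flags=0010 CS?T → r4=0x4d
[3] flags=0010 HI?T → r3=0xb9
[4] flags=1001 → (cmp)
[5] flags=1001 MI?T → r0=0x49
[6] flags=1001 CC?T → r0=0x9b
[7] flags=0000 → (cmp)
[8] flags=0000 GT?T → r1=0x96
[9] flags=0000 MI?F → skip
[10] flags=0000 CS?F → skip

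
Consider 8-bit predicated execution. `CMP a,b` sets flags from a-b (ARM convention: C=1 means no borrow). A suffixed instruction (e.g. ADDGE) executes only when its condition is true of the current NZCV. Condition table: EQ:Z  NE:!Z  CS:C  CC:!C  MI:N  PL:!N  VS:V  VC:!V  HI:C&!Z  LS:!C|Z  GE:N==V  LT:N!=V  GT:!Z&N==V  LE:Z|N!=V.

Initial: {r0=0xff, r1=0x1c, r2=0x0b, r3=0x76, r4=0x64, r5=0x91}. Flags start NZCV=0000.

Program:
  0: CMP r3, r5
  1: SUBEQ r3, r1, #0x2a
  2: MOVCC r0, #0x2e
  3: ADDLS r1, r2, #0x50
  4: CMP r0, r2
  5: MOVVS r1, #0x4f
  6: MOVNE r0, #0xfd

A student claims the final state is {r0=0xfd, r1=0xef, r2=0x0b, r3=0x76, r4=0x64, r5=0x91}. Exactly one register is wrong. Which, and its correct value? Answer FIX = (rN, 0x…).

[0] flags=1001 → (cmp)
[1] flags=1001 EQ?F → skip
[2] flags=1001 CC?T → r0=0x2e
[3] flags=1001 LS?T → r1=0x5b
[4] flags=0010 → (cmp)
[5] flags=0010 VS?F → skip
[6] flags=0010 NE?T → r0=0xfd

FIX = (r1, 0x5b)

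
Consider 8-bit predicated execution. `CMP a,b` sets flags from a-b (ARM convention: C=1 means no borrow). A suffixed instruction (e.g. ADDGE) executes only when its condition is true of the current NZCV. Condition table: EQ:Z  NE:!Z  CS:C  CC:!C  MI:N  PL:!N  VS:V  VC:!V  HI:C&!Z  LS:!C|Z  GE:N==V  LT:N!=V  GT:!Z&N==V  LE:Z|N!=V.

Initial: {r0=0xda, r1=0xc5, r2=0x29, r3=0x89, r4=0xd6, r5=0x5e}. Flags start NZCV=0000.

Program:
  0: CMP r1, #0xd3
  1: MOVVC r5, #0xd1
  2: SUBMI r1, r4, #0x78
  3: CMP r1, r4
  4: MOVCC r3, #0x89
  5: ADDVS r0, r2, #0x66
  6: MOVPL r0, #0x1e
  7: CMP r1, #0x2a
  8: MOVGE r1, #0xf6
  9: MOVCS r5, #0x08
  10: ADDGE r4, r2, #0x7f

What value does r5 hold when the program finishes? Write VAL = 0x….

VAL = 0x08

0: ✓ CMP  NZCV=1000
1: ✓ MOVVC  r5←0xd1
2: ✓ SUBMI  r1←0x5e
3: ✓ CMP  NZCV=1001
4: ✓ MOVCC  r3←0x89
5: ✓ ADDVS  r0←0x8f
6: · MOVPL
7: ✓ CMP  NZCV=0010
8: ✓ MOVGE  r1←0xf6
9: ✓ MOVCS  r5←0x08
10: ✓ ADDGE  r4←0xa8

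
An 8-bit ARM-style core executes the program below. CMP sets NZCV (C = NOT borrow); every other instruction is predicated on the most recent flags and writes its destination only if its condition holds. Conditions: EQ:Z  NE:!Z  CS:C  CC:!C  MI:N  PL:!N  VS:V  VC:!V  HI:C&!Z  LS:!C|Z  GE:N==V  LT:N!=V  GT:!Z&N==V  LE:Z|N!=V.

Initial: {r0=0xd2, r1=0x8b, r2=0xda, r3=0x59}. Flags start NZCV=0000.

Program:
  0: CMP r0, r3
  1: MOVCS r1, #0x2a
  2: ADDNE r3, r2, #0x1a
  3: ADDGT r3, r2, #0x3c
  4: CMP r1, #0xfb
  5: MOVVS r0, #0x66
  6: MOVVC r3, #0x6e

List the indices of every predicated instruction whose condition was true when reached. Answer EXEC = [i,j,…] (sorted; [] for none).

EXEC = [1,2,6]

[0] flags=0011 → (cmp)
[1] flags=0011 CS?T → r1=0x2a
[2] flags=0011 NE?T → r3=0xf4
[3] flags=0011 GT?F → skip
[4] flags=0000 → (cmp)
[5] flags=0000 VS?F → skip
[6] flags=0000 VC?T → r3=0x6e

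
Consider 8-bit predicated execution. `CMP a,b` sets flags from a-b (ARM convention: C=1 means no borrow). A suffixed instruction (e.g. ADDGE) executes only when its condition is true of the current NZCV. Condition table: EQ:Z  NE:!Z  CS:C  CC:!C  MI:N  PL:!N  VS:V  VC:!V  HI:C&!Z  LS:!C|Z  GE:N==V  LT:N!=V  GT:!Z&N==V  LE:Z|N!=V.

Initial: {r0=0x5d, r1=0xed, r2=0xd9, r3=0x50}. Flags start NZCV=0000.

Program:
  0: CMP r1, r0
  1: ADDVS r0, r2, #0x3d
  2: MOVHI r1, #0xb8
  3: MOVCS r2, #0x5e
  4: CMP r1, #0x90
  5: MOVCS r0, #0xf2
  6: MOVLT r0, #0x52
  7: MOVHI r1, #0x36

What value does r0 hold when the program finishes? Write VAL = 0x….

0: ✓ CMP  NZCV=1010
1: · ADDVS
2: ✓ MOVHI  r1←0xb8
3: ✓ MOVCS  r2←0x5e
4: ✓ CMP  NZCV=0010
5: ✓ MOVCS  r0←0xf2
6: · MOVLT
7: ✓ MOVHI  r1←0x36

VAL = 0xf2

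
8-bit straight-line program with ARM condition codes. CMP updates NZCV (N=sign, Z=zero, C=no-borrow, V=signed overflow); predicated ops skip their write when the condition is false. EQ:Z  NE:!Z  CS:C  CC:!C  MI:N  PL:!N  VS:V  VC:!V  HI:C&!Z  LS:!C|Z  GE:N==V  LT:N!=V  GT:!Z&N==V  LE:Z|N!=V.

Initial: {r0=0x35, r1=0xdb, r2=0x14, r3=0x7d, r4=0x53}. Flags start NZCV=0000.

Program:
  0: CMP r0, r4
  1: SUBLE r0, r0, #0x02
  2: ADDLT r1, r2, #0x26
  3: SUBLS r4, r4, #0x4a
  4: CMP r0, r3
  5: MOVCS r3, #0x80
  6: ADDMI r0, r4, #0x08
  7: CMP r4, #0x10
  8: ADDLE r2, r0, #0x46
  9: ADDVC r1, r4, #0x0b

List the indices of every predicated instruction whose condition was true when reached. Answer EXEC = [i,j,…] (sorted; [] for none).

EXEC = [1,2,3,6,8,9]

0: ✓ CMP  NZCV=1000
1: ✓ SUBLE  r0←0x33
2: ✓ ADDLT  r1←0x3a
3: ✓ SUBLS  r4←0x09
4: ✓ CMP  NZCV=1000
5: · MOVCS
6: ✓ ADDMI  r0←0x11
7: ✓ CMP  NZCV=1000
8: ✓ ADDLE  r2←0x57
9: ✓ ADDVC  r1←0x14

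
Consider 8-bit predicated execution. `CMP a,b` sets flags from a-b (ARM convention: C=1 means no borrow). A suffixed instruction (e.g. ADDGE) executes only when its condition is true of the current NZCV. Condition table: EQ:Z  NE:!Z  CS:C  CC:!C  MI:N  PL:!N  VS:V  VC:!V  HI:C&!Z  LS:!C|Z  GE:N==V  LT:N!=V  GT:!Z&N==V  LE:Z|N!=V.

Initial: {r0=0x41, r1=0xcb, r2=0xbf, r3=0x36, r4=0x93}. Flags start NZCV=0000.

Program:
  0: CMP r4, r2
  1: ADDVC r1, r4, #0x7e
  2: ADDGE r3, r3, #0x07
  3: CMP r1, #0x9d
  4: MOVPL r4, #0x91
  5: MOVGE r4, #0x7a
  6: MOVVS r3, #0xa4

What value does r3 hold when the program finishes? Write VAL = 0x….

0: ✓ CMP  NZCV=1000
1: ✓ ADDVC  r1←0x11
2: · ADDGE
3: ✓ CMP  NZCV=0000
4: ✓ MOVPL  r4←0x91
5: ✓ MOVGE  r4←0x7a
6: · MOVVS

VAL = 0x36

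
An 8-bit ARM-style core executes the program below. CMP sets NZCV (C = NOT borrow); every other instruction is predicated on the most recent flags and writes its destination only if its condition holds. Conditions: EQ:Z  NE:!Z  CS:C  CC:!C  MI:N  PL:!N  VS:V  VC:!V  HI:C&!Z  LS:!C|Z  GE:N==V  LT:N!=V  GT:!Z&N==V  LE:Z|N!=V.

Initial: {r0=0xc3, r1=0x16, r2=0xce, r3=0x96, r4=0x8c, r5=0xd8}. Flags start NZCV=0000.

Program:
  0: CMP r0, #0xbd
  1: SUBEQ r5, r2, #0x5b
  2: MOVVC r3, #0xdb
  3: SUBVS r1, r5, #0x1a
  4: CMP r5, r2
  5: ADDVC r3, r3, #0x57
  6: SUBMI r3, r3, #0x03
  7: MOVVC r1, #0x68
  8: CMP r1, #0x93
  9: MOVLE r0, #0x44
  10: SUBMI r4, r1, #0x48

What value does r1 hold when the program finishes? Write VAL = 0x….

0: ✓ CMP  NZCV=0010
1: · SUBEQ
2: ✓ MOVVC  r3←0xdb
3: · SUBVS
4: ✓ CMP  NZCV=0010
5: ✓ ADDVC  r3←0x32
6: · SUBMI
7: ✓ MOVVC  r1←0x68
8: ✓ CMP  NZCV=1001
9: · MOVLE
10: ✓ SUBMI  r4←0x20

VAL = 0x68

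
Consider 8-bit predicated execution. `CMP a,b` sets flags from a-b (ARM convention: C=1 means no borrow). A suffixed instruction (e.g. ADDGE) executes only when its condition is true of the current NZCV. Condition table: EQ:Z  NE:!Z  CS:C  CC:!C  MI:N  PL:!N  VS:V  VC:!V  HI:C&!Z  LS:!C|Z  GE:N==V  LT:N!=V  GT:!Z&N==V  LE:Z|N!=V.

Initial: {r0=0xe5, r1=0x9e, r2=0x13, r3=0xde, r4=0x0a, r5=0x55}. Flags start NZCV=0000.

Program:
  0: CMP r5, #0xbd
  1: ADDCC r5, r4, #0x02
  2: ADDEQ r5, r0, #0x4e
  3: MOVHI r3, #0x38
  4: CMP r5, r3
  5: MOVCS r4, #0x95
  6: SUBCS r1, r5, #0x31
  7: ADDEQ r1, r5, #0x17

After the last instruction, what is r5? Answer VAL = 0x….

[0] flags=1001 → (cmp)
[1] flags=1001 CC?T → r5=0x0c
[2] flags=1001 EQ?F → skip
[3] flags=1001 HI?F → skip
[4] flags=0000 → (cmp)
[5] flags=0000 CS?F → skip
[6] flags=0000 CS?F → skip
[7] flags=0000 EQ?F → skip

VAL = 0x0c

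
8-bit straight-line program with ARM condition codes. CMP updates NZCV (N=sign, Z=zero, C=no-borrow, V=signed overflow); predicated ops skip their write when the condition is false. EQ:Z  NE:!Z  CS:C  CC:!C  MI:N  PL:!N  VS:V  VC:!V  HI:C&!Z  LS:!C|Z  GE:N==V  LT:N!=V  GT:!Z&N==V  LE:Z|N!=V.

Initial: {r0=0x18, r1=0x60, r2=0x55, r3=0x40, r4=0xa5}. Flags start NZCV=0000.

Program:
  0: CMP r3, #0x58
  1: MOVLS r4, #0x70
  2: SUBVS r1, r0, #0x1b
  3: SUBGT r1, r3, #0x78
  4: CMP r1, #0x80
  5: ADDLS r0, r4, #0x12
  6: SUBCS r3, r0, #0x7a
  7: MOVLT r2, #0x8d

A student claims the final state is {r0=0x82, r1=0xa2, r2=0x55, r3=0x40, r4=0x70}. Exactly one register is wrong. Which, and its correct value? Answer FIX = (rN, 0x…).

FIX = (r1, 0x60)

[0] flags=1000 → (cmp)
[1] flags=1000 LS?T → r4=0x70
[2] flags=1000 VS?F → skip
[3] flags=1000 GT?F → skip
[4] flags=1001 → (cmp)
[5] flags=1001 LS?T → r0=0x82
[6] flags=1001 CS?F → skip
[7] flags=1001 LT?F → skip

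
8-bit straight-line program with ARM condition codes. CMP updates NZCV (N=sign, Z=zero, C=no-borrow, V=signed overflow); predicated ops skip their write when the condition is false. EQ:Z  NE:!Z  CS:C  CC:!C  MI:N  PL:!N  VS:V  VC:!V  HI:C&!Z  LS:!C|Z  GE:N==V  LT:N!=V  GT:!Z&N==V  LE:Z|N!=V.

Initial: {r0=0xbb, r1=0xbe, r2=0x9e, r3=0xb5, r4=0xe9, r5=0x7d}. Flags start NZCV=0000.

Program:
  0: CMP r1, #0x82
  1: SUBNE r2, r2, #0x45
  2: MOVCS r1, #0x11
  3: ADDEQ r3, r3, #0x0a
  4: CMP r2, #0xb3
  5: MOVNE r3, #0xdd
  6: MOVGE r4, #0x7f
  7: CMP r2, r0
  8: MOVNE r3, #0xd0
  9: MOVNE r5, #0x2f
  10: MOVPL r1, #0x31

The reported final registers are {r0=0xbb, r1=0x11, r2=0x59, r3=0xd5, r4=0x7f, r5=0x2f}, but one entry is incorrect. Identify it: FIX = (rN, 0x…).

[0] flags=0010 → (cmp)
[1] flags=0010 NE?T → r2=0x59
[2] flags=0010 CS?T → r1=0x11
[3] flags=0010 EQ?F → skip
[4] flags=1001 → (cmp)
[5] flags=1001 NE?T → r3=0xdd
[6] flags=1001 GE?T → r4=0x7f
[7] flags=1001 → (cmp)
[8] flags=1001 NE?T → r3=0xd0
[9] flags=1001 NE?T → r5=0x2f
[10] flags=1001 PL?F → skip

FIX = (r3, 0xd0)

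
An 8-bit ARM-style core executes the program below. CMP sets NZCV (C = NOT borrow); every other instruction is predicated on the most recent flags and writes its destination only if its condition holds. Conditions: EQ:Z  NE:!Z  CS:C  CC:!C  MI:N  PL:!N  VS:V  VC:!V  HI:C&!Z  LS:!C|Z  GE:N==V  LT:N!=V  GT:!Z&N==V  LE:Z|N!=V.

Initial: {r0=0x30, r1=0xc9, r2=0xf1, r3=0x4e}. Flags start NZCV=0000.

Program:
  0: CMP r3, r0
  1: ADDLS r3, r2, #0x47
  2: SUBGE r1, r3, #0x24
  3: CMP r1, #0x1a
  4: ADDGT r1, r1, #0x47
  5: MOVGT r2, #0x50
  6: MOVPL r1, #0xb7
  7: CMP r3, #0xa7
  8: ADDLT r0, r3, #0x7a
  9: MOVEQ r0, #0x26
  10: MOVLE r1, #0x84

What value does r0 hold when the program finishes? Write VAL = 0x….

0: ✓ CMP  NZCV=0010
1: · ADDLS
2: ✓ SUBGE  r1←0x2a
3: ✓ CMP  NZCV=0010
4: ✓ ADDGT  r1←0x71
5: ✓ MOVGT  r2←0x50
6: ✓ MOVPL  r1←0xb7
7: ✓ CMP  NZCV=1001
8: · ADDLT
9: · MOVEQ
10: · MOVLE

VAL = 0x30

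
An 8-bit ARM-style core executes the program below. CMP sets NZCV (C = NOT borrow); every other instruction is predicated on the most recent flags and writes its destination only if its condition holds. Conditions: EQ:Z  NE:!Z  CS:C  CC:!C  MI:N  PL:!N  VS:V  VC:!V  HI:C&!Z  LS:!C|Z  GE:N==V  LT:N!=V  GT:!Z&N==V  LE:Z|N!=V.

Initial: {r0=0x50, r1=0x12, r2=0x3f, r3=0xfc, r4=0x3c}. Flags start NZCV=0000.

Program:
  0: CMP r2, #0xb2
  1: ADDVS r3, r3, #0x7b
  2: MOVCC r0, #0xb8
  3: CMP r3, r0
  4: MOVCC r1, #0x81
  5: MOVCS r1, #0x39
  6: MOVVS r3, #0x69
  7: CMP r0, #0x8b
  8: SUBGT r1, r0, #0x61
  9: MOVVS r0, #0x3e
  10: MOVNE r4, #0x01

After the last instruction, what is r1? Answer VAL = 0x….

[0] flags=1001 → (cmp)
[1] flags=1001 VS?T → r3=0x77
[2] flags=1001 CC?T → r0=0xb8
[3] flags=1001 → (cmp)
[4] flags=1001 CC?T → r1=0x81
[5] flags=1001 CS?F → skip
[6] flags=1001 VS?T → r3=0x69
[7] flags=0010 → (cmp)
[8] flags=0010 GT?T → r1=0x57
[9] flags=0010 VS?F → skip
[10] flags=0010 NE?T → r4=0x01

VAL = 0x57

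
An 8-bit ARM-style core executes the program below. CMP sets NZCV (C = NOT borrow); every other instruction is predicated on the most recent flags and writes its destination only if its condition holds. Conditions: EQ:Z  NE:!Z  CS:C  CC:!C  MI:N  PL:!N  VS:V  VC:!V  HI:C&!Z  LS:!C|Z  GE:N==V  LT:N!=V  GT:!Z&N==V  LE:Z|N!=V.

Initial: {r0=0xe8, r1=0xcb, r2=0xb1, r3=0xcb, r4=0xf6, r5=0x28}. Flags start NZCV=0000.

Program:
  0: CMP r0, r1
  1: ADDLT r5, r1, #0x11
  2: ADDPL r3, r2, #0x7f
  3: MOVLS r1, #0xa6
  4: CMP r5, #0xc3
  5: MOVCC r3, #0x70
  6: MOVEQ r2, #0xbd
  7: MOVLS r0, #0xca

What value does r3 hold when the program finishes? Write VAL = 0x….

VAL = 0x70

[0] flags=0010 → (cmp)
[1] flags=0010 LT?F → skip
[2] flags=0010 PL?T → r3=0x30
[3] flags=0010 LS?F → skip
[4] flags=0000 → (cmp)
[5] flags=0000 CC?T → r3=0x70
[6] flags=0000 EQ?F → skip
[7] flags=0000 LS?T → r0=0xca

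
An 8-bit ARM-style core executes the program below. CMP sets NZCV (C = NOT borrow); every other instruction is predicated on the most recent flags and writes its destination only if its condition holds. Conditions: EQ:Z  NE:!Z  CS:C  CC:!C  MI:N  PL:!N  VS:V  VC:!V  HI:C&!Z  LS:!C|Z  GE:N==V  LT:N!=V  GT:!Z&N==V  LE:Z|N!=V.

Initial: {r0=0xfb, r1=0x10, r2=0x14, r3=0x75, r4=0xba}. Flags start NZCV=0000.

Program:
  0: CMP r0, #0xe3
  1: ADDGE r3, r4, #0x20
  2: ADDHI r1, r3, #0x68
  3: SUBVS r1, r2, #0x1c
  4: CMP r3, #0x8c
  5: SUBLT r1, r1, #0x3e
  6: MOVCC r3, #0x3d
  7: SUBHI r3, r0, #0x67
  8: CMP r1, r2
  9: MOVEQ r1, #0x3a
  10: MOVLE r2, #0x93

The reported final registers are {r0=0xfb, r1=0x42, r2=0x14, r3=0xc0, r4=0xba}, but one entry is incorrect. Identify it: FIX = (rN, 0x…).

FIX = (r3, 0x94)

0: ✓ CMP  NZCV=0010
1: ✓ ADDGE  r3←0xda
2: ✓ ADDHI  r1←0x42
3: · SUBVS
4: ✓ CMP  NZCV=0010
5: · SUBLT
6: · MOVCC
7: ✓ SUBHI  r3←0x94
8: ✓ CMP  NZCV=0010
9: · MOVEQ
10: · MOVLE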